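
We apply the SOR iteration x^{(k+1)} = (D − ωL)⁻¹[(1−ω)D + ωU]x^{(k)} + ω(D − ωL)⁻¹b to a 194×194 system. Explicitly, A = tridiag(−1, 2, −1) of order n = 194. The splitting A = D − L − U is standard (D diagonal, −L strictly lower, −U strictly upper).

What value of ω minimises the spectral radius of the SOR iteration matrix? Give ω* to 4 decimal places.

ω* = 1.9683

½·tridiag(1,0,1) at n=194: λ_k = cos(kπ/195); max |λ| at k=1 ⇒ ρ_J = cos(π/195) ≈ 0.9999.
√(1−ρ_J²) = |sin(π/195)| = 0.01611
ω* = 2/(1 + 0.01611) = 2/1.01611 = 1.9683.
ρ(B_{ω*}) = ω*−1 = 0.9683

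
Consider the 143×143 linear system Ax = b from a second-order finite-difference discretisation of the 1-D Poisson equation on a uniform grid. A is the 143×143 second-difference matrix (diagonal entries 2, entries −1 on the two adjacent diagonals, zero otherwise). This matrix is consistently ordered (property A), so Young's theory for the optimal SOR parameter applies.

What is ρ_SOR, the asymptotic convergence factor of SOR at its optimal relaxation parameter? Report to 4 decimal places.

ρ_SOR = 0.9573

B_J for the 143×143 system has eigenvalues cos(kπ/144); ρ_J = cos(π/144) = 0.9998.
root = sin(π/144) = 0.02181  (since 1−cos² = sin²).
ω* = 2/(1 + 0.02181) = 2/1.02181 = 1.9573.
Hence ρ(B_{ω*}) = 1.9573 − 1 = 0.9573.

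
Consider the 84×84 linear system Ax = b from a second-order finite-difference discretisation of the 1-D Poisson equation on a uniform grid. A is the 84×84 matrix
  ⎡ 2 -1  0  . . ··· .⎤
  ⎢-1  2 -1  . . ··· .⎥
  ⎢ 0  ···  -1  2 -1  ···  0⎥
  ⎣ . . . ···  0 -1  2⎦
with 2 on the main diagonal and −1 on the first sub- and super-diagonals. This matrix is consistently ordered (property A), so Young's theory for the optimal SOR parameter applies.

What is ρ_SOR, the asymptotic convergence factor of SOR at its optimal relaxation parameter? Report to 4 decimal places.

[ρ_J] n=84: ρ(B_J) = cos(π/(n+1)) = cos(π/85) = 0.9993.
root = sin(π/85) = 0.03695  (since 1−cos² = sin²).
ω* = 2/(1+0.03695) = 1.9287
ρ(B_{ω*}) = ω*−1 = 0.9287

ρ_SOR = 0.9287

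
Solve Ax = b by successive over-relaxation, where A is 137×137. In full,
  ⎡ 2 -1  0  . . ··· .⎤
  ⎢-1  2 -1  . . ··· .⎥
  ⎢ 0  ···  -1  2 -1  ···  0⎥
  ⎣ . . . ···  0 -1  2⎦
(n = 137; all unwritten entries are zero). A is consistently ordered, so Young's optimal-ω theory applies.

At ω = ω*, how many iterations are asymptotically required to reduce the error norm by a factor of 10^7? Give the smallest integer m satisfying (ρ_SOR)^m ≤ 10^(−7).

m = 354

With n=137, ρ(Jacobi) = cos(π/138) = 0.9997409.
√(1 − cos²(π/138)) = sin(π/138) ≈ 0.0227632.
ω* = 2 / (1 + 0.0227632) = 2 / 1.0227632 ≈ 1.9554869.
[ρ_SOR] ω* − 1 = 0.9554869.
ρ_SOR^m ≤ 10^(−7) ⇔ m ≥ 7·ln10/(−ln 0.9554869) = 16.1181/0.0455342 = 353.978; m = ⌈353.978⌉ = 354.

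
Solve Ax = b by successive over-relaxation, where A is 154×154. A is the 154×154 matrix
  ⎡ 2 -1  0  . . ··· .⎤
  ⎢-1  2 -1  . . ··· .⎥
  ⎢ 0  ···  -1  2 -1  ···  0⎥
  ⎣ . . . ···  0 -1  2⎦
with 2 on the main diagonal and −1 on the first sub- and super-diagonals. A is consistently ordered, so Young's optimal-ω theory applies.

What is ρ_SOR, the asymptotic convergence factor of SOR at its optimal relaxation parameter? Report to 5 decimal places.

½·tridiag(1,0,1) at n=154: λ_k = cos(kπ/155); max |λ| at k=1 ⇒ ρ_J = cos(π/155) ≈ 0.99979.
1 − cos²(π/155) = sin²(π/155) ⇒ √(1−ρ_J²) = sin(π/155) = 0.020267.
ω* = 2/(1 + 0.020267) = 2/1.020267 = 1.96027.
At ω = 1.96027 every |λ(B_ω)| = ω−1, so ρ_SOR = 0.96027.

ρ_SOR = 0.96027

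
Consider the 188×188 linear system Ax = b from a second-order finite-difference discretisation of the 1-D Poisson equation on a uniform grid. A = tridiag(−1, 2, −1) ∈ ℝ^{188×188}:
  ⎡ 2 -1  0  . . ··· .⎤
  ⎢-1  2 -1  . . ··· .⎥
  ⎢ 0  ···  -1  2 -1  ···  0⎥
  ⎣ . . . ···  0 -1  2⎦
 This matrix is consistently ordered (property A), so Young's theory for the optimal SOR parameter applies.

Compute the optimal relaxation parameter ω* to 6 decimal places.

½·tridiag(1,0,1) at n=188: λ_k = cos(kπ/189); max |λ| at k=1 ⇒ ρ_J = cos(π/189) ≈ 0.999862.
1 − cos²(π/189) = sin²(π/189) ⇒ √(1−ρ_J²) = sin(π/189) = 0.0166214.
ω* = 2 / (1 + 0.0166214) = 2 / 1.0166214 ≈ 1.967301.
Hence ρ(B_{ω*}) = 1.967301 − 1 = 0.967301.

ω* = 1.967301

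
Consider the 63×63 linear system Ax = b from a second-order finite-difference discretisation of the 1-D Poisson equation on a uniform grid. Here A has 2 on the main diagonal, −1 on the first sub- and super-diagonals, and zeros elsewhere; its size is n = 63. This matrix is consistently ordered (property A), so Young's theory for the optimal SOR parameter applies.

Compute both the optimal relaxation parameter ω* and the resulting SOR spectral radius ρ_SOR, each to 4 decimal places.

ω* = 1.9065, ρ_SOR = 0.9065

With n=63, ρ(Jacobi) = cos(π/64) = 0.9988.
√(1 − cos²(π/64)) = sin(π/64) ≈ 0.04907.
So ω* = 2/1.04907 = 1.9065 (Young).
Hence ρ(B_{ω*}) = 1.9065 − 1 = 0.9065.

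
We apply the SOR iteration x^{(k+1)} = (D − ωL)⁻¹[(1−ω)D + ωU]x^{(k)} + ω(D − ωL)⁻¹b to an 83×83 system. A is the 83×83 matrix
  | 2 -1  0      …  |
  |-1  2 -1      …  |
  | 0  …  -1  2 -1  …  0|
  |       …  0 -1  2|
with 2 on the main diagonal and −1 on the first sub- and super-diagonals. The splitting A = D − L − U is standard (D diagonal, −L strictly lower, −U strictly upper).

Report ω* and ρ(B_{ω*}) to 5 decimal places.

B_J for the 83×83 system has eigenvalues cos(kπ/84); ρ_J = cos(π/84) = 0.99930.
√(1−ρ_J²) simplifies to sin(π/84) = 0.037391.
ω* = 2/(1+0.037391) = 1.92791
and ρ(B_{ω*}) = 1.92791 − 1 = 0.92791.

ω* = 1.92791, ρ_SOR = 0.92791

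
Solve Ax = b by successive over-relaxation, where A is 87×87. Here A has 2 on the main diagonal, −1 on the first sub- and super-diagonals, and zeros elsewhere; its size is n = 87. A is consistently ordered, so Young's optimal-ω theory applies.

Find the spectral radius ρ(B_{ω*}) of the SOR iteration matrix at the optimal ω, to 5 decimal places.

ρ_SOR = 0.93108

n=87: λ(B_J) = 1 − λ(A)/2 = cos(kπ/88); k=1 gives ρ_J = 0.99936.
√(1−ρ_J²) simplifies to sin(π/88) = 0.035692.
Then 2/(1+√(1−ρ_J²)) = 2/(1+0.035692); ω* = 2/1.035692 = 1.93108.
At ω = 1.93108 every |λ(B_ω)| = ω−1, so ρ_SOR = 0.93108.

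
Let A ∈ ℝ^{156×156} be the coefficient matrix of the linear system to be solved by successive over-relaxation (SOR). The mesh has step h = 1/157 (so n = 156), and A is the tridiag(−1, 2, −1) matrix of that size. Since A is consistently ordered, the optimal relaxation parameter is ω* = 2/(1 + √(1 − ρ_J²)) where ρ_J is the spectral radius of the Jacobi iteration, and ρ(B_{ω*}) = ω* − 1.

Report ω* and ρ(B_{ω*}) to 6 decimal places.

ω* = 1.960767, ρ_SOR = 0.960767

½·tridiag(1,0,1) at n=156: λ_k = cos(kπ/157); max |λ| at k=1 ⇒ ρ_J = cos(π/157) ≈ 0.999800.
√(1 − cos²(π/157)) = sin(π/157) ≈ 0.0200088.
Young: ω* = 2/(1+√(1−ρ_J²)) = 2/(1+0.0200088) = 2/1.0200088 = 1.960767.
ρ_SOR = ω* − 1 = 1.960767 − 1 = 0.960767.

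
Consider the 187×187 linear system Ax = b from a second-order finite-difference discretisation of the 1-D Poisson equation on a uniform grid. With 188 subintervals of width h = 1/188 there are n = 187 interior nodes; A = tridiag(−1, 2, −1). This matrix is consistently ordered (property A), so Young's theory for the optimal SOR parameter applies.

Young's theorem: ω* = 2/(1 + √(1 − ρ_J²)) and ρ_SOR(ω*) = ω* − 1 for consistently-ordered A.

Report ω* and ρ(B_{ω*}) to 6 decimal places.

spectrum of D⁻¹(L+U) = {cos(kπ/188) : 1≤k≤187}; ρ_J = cos(π/188) = 0.999860.
1 − cos²(π/188) = sin²(π/188) ⇒ √(1−ρ_J²) = sin(π/188) = 0.0167098.
ω* = 2/(1 + 0.0167098) = 2/1.0167098 = 1.967130.
and ρ(B_{ω*}) = 1.967130 − 1 = 0.967130.

ω* = 1.967130, ρ_SOR = 0.967130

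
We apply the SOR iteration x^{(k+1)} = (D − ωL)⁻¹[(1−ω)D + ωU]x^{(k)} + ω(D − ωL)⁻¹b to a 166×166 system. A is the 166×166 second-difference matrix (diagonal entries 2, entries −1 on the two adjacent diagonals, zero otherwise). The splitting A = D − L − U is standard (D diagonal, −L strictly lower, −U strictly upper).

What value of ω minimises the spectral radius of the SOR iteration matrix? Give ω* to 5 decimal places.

ω* = 1.96307

spectrum of D⁻¹(L+U) = {cos(kπ/167) : 1≤k≤166}; ρ_J = cos(π/167) = 0.99982.
√(1 − cos²(π/167)) = sin(π/167) ≈ 0.018811.
[ω*] 2 ÷ (1 + 0.018811) = 2 ÷ 1.018811 = 1.96307.
ρ_SOR = ω* − 1 ≈ 0.96307.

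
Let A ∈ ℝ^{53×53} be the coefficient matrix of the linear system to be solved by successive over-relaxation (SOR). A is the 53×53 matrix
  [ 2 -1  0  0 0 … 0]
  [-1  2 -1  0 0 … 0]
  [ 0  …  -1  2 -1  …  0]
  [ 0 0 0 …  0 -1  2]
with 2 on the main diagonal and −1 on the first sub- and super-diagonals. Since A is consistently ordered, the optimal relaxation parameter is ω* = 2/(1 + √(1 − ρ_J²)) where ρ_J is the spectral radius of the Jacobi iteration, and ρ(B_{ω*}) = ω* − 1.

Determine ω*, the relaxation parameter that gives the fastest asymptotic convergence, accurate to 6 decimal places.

ω* = 1.890100

B_J for the 53×53 system has eigenvalues cos(kπ/54); ρ_J = cos(π/54) = 0.998308.
√(1−ρ_J²) simplifies to sin(π/54) = 0.0581448.
ω* = 2/(1+0.0581448) = 1.890100
and ρ(B_{ω*}) = 1.890100 − 1 = 0.890100.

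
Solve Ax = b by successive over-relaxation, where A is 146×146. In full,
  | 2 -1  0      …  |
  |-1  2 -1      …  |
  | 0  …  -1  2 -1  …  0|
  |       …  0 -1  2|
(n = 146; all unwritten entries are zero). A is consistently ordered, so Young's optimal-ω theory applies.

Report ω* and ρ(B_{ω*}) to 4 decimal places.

B_J for the 146×146 system has eigenvalues cos(kπ/147); ρ_J = cos(π/147) = 0.9998.
root = sin(π/147) = 0.02137  (since 1−cos² = sin²).
[ω*] 2 ÷ (1 + 0.02137) = 2 ÷ 1.02137 = 1.9582.
At ω = 1.9582 every |λ(B_ω)| = ω−1, so ρ_SOR = 0.9582.

ω* = 1.9582, ρ_SOR = 0.9582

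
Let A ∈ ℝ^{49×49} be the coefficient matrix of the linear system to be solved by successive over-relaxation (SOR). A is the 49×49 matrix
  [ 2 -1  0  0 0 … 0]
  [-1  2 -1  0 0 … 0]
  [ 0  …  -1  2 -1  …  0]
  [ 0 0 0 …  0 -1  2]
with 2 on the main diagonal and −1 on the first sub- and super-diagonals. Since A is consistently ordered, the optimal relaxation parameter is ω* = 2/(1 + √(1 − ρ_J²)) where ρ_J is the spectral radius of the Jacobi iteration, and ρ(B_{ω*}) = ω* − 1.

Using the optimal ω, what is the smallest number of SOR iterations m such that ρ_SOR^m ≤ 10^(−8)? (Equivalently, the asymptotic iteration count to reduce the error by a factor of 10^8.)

m = 147

B_J for the 49×49 system has eigenvalues cos(kπ/50); ρ_J = cos(π/50) = 0.9980267.
√(1−ρ_J²) = |sin(π/50)| = 0.0627905
Young: ω* = 2/(1+√(1−ρ_J²)) = 2/(1+0.0627905) = 2/1.0627905 = 1.8818384.
[ρ_SOR] ω* − 1 = 0.8818384.
ρ_SOR^m ≤ 10^(−8) ⇔ m ≥ 8·ln10/(−ln 0.8818384) = 18.4207/0.125746 = 146.491; m = ⌈146.491⌉ = 147.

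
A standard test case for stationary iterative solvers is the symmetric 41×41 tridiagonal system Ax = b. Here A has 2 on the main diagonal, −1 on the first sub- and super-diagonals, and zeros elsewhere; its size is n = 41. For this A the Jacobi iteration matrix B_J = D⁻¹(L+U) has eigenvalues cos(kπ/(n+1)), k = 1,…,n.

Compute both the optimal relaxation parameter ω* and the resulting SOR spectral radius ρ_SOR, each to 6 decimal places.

ω* = 1.860932, ρ_SOR = 0.860932

[ρ_J] n=41: ρ(B_J) = cos(π/(n+1)) = cos(π/42) = 0.997204.
root = sin(π/42) = 0.0747301  (since 1−cos² = sin²).
ω* = 2/(1+0.0747301) = 1.860932
At ω = 1.860932 every |λ(B_ω)| = ω−1, so ρ_SOR = 0.860932.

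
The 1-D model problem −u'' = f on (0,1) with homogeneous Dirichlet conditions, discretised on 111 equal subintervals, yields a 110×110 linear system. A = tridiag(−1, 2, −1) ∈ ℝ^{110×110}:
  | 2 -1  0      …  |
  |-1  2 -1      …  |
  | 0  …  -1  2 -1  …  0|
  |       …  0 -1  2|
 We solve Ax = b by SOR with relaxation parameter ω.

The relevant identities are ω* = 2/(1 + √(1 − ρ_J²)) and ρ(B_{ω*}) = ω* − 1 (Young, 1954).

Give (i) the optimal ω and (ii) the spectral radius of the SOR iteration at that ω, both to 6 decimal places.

n=110: λ(B_J) = 1 − λ(A)/2 = cos(kπ/111); k=1 gives ρ_J = 0.999600.
√(1−ρ_J²) simplifies to sin(π/111) = 0.0282989.
So ω* = 2/1.0282989 = 1.944960 (Young).
At ω = 1.944960 every |λ(B_ω)| = ω−1, so ρ_SOR = 0.944960.

ω* = 1.944960, ρ_SOR = 0.944960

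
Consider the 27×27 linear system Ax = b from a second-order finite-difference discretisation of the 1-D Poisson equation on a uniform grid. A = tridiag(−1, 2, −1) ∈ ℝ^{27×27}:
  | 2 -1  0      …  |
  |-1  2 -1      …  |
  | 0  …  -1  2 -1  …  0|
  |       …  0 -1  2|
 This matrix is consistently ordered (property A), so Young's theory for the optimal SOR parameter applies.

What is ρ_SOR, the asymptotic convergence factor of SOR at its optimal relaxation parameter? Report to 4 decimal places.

B_J for the 27×27 system has eigenvalues cos(kπ/28); ρ_J = cos(π/28) = 0.9937.
√(1−ρ_J²) = |sin(π/28)| = 0.11196
Young: ω* = 2/(1+√(1−ρ_J²)) = 2/(1+0.11196) = 2/1.11196 = 1.7986.
ρ(B_{ω*}) = ω*−1 = 0.7986

ρ_SOR = 0.7986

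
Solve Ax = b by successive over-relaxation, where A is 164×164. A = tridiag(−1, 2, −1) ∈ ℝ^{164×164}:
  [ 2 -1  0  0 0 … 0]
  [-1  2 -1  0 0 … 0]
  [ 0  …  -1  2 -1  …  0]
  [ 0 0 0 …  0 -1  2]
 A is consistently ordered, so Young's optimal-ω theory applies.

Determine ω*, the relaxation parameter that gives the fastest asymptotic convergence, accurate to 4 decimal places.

ω* = 1.9626

B_J for the 164×164 system has eigenvalues cos(kπ/165); ρ_J = cos(π/165) = 0.9998.
1 − cos²(π/165) = sin²(π/165) ⇒ √(1−ρ_J²) = sin(π/165) = 0.01904.
[ω*] 2 ÷ (1 + 0.01904) = 2 ÷ 1.01904 = 1.9626.
ρ(B_{ω*}) = ω*−1 = 0.9626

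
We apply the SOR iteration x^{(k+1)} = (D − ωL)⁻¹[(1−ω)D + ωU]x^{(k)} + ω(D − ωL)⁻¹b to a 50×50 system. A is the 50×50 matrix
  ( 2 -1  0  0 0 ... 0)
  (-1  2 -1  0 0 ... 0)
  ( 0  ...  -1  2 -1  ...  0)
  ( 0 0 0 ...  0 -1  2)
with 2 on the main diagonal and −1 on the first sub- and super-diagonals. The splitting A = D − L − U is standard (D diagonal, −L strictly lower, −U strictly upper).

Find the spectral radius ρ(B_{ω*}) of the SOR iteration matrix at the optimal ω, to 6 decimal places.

ρ_SOR = 0.884018

n=50: λ(B_J) = 1 − λ(A)/2 = cos(kπ/51); k=1 gives ρ_J = 0.998103.
√(1−ρ_J²) = |sin(π/51)| = 0.0615609
ω* = 2/(1 + 0.0615609) = 2/1.0615609 = 1.884018.
ρ_SOR = ω* − 1 = 1.884018 − 1 = 0.884018.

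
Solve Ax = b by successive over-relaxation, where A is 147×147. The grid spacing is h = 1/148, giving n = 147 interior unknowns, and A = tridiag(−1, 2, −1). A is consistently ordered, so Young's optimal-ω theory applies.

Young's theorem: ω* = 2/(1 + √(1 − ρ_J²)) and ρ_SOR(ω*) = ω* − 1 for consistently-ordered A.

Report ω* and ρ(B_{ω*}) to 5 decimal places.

½·tridiag(1,0,1) at n=147: λ_k = cos(kπ/148); max |λ| at k=1 ⇒ ρ_J = cos(π/148) ≈ 0.99977.
√(1−ρ_J²) = |sin(π/148)| = 0.021225
Young: ω* = 2/(1+√(1−ρ_J²)) = 2/(1+0.021225) = 2/1.021225 = 1.95843.
ρ_SOR = ω* − 1 = 1.95843 − 1 = 0.95843.

ω* = 1.95843, ρ_SOR = 0.95843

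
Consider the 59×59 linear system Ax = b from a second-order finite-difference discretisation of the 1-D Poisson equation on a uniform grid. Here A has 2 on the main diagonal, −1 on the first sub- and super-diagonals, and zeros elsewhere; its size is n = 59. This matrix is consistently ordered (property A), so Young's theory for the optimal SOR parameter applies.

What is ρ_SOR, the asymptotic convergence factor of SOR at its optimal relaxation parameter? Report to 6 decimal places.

ρ_SOR = 0.900534

With n=59, ρ(Jacobi) = cos(π/60) = 0.998630.
√(1−ρ_J²) = |sin(π/60)| = 0.0523360
Then 2/(1+√(1−ρ_J²)) = 2/(1+0.0523360); ω* = 2/1.0523360 = 1.900534.
ρ(B_{ω*}) = ω*−1 = 0.900534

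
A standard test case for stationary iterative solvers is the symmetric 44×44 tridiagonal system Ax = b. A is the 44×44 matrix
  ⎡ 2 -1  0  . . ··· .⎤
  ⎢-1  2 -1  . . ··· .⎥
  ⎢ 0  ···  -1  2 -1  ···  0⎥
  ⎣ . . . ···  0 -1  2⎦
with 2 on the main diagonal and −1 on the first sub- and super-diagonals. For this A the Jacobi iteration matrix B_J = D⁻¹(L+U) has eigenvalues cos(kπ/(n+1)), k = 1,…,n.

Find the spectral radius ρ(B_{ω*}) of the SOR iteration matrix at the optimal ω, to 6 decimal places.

B_J for the 44×44 system has eigenvalues cos(kπ/45); ρ_J = cos(π/45) = 0.997564.
√(1 − cos²(π/45)) = sin(π/45) ≈ 0.0697565.
So ω* = 2/1.0697565 = 1.869584 (Young).
and ρ(B_{ω*}) = 1.869584 − 1 = 0.869584.

ρ_SOR = 0.869584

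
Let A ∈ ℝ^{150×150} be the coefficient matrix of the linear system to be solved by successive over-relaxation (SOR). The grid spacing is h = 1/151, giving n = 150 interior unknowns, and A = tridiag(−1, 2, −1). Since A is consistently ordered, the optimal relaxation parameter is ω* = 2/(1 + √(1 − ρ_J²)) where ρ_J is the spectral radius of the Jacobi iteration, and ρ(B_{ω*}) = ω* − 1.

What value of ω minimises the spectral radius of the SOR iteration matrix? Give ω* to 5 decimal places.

ω* = 1.95924

B_J for the 150×150 system has eigenvalues cos(kπ/151); ρ_J = cos(π/151) = 0.99978.
√(1 − cos²(π/151)) = sin(π/151) ≈ 0.020804.
Young: ω* = 2/(1+√(1−ρ_J²)) = 2/(1+0.020804) = 2/1.020804 = 1.95924.
Hence ρ(B_{ω*}) = 1.95924 − 1 = 0.95924.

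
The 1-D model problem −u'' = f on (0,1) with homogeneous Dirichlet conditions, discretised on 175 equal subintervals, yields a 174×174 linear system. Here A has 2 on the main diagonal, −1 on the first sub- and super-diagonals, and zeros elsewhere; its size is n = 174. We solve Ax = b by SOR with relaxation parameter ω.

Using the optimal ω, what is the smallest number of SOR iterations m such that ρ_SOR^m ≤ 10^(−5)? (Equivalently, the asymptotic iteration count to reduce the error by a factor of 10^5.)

spectrum of D⁻¹(L+U) = {cos(kπ/175) : 1≤k≤174}; ρ_J = cos(π/175) = 0.9998389.
√(1−ρ_J²) = |sin(π/175)| = 0.0179510
ω* = 2 / (1 + 0.0179510) = 2 / 1.0179510 ≈ 1.9647311.
ρ(B_{ω*}) = ω*−1 = 0.9647311
5·ln10 = 11.5129; −ln(0.9647311) = 0.0359059; m = ⌈11.5129/0.0359059⌉ = ⌈320.641⌉ = 321.

m = 321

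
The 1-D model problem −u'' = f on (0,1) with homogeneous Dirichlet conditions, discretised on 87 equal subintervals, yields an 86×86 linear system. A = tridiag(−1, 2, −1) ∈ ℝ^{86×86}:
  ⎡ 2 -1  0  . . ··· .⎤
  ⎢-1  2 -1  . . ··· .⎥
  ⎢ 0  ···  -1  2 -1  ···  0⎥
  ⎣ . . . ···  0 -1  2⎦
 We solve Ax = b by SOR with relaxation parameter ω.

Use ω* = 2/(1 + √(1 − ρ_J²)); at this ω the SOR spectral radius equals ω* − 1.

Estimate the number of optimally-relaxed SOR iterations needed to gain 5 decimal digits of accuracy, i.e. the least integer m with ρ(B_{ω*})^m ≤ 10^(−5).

m = 160

½·tridiag(1,0,1) at n=86: λ_k = cos(kπ/87); max |λ| at k=1 ⇒ ρ_J = cos(π/87) ≈ 0.9993481.
√(1 − cos²(π/87)) = sin(π/87) ≈ 0.0361024.
So ω* = 2/1.0361024 = 1.9303111 (Young).
[ρ_SOR] ω* − 1 = 0.9303111.
For 5 digits: m = 5·ln10 / (−ln 0.9303111) = 11.5129/0.0722362 = 159.379; round up → m = 160.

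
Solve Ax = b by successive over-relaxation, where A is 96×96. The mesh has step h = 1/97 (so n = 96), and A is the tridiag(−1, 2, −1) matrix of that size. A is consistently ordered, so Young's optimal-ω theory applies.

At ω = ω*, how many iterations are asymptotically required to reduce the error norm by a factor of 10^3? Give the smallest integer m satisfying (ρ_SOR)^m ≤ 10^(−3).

B_J for the 96×96 system has eigenvalues cos(kπ/97); ρ_J = cos(π/97) = 0.9994756.
√(1 − cos²(π/97)) = sin(π/97) ≈ 0.0323819.
Then 2/(1+√(1−ρ_J²)) = 2/(1+0.0323819); ω* = 2/1.0323819 = 1.9372676.
ρ_SOR = ω* − 1 = 1.9372676 − 1 = 0.9372676.
Need (0.9372676)^m ≤ 10^(−3): m ≥ 3·ln10/|ln 0.9372676| = 6.90776/0.0647864 = 106.624 ⇒ m = 107.

m = 107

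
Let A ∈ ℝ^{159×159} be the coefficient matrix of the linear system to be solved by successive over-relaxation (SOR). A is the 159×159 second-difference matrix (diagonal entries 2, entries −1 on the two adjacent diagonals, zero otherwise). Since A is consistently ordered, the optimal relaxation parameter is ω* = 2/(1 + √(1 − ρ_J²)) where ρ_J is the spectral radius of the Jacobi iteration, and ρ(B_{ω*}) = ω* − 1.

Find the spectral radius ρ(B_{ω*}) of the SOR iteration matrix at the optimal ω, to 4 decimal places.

½·tridiag(1,0,1) at n=159: λ_k = cos(kπ/160); max |λ| at k=1 ⇒ ρ_J = cos(π/160) ≈ 0.9998.
1 − cos²(π/160) = sin²(π/160) ⇒ √(1−ρ_J²) = sin(π/160) = 0.01963.
ω* = 2 / (1 + 0.01963) = 2 / 1.01963 ≈ 1.9615.
ρ_SOR = ω* − 1 ≈ 0.9615.

ρ_SOR = 0.9615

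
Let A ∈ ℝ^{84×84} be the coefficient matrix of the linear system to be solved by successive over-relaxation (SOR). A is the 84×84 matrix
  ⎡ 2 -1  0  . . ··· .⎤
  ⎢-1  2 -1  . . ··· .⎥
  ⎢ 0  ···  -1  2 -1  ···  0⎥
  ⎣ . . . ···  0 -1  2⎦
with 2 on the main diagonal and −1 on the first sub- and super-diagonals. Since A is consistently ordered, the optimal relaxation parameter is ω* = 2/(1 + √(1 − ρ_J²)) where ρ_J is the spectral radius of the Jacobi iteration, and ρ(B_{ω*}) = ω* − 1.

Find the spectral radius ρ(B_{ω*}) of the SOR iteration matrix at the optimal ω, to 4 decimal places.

ρ_SOR = 0.9287

[ρ_J] n=84: ρ(B_J) = cos(π/(n+1)) = cos(π/85) = 0.9993.
√(1−ρ_J²) simplifies to sin(π/85) = 0.03695.
Young: ω* = 2/(1+√(1−ρ_J²)) = 2/(1+0.03695) = 2/1.03695 = 1.9287.
At ω = 1.9287 every |λ(B_ω)| = ω−1, so ρ_SOR = 0.9287.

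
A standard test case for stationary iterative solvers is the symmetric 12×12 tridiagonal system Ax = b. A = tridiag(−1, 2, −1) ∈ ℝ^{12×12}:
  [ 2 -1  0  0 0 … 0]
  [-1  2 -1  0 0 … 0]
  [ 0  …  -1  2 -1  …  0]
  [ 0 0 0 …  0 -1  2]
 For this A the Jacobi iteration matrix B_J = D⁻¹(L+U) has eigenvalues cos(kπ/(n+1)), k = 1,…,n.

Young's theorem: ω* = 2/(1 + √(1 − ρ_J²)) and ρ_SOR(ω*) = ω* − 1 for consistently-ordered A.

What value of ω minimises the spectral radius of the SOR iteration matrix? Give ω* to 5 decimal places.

ω* = 1.61379

[ρ_J] n=12: ρ(B_J) = cos(π/(n+1)) = cos(π/13) = 0.97094.
√(1−ρ_J²) = |sin(π/13)| = 0.239316
Then 2/(1+√(1−ρ_J²)) = 2/(1+0.239316); ω* = 2/1.239316 = 1.61379.
[ρ_SOR] ω* − 1 = 0.61379.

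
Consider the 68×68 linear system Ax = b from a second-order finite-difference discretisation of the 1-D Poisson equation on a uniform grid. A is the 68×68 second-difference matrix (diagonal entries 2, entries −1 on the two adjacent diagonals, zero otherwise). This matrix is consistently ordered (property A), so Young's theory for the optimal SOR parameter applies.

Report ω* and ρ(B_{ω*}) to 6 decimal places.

spectrum of D⁻¹(L+U) = {cos(kπ/69) : 1≤k≤68}; ρ_J = cos(π/69) = 0.998964.
√(1−ρ_J²) = |sin(π/69)| = 0.0455146
Young: ω* = 2/(1+√(1−ρ_J²)) = 2/(1+0.0455146) = 2/1.0455146 = 1.912934.
ρ_SOR = ω* − 1 = 1.912934 − 1 = 0.912934.

ω* = 1.912934, ρ_SOR = 0.912934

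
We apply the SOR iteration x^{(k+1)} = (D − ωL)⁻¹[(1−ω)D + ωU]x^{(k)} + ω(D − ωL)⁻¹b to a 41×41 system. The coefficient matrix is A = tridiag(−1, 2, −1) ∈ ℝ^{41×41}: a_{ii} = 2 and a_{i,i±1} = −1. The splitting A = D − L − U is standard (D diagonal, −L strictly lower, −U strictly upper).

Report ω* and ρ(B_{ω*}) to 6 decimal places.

½·tridiag(1,0,1) at n=41: λ_k = cos(kπ/42); max |λ| at k=1 ⇒ ρ_J = cos(π/42) ≈ 0.997204.
√(1 − cos²(π/42)) = sin(π/42) ≈ 0.0747301.
ω* = 2 / (1 + 0.0747301) = 2 / 1.0747301 ≈ 1.860932.
ρ_SOR = ω* − 1 = 1.860932 − 1 = 0.860932.

ω* = 1.860932, ρ_SOR = 0.860932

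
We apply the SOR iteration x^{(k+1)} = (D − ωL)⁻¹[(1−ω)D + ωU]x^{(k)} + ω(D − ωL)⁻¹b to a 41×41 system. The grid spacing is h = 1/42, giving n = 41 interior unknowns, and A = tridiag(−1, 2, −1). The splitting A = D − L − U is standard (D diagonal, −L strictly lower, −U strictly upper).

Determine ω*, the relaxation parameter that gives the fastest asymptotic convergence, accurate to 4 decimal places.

n=41: λ(B_J) = 1 − λ(A)/2 = cos(kπ/42); k=1 gives ρ_J = 0.9972.
root = sin(π/42) = 0.07473  (since 1−cos² = sin²).
Young: ω* = 2/(1+√(1−ρ_J²)) = 2/(1+0.07473) = 2/1.07473 = 1.8609.
ρ_SOR = ω* − 1 ≈ 0.8609.

ω* = 1.8609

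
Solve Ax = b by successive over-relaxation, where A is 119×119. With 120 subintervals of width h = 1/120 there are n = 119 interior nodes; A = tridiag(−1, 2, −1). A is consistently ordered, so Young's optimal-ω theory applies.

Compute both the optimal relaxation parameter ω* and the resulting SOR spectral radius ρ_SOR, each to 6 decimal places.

ω* = 1.948982, ρ_SOR = 0.948982

½·tridiag(1,0,1) at n=119: λ_k = cos(kπ/120); max |λ| at k=1 ⇒ ρ_J = cos(π/120) ≈ 0.999657.
√(1 − cos²(π/120)) = sin(π/120) ≈ 0.0261769.
Then 2/(1+√(1−ρ_J²)) = 2/(1+0.0261769); ω* = 2/1.0261769 = 1.948982.
[ρ_SOR] ω* − 1 = 0.948982.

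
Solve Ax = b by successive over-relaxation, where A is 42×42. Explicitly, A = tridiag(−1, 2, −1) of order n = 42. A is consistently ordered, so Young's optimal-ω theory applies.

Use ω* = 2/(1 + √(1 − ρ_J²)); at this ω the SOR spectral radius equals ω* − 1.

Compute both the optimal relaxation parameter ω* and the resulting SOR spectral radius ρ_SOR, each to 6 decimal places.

[ρ_J] n=42: ρ(B_J) = cos(π/(n+1)) = cos(π/43) = 0.997332.
1 − cos²(π/43) = sin²(π/43) ⇒ √(1−ρ_J²) = sin(π/43) = 0.0729953.
ω* = 2/(1 + 0.0729953) = 2/1.0729953 = 1.863941.
ρ_SOR = ω* − 1 ≈ 0.863941.

ω* = 1.863941, ρ_SOR = 0.863941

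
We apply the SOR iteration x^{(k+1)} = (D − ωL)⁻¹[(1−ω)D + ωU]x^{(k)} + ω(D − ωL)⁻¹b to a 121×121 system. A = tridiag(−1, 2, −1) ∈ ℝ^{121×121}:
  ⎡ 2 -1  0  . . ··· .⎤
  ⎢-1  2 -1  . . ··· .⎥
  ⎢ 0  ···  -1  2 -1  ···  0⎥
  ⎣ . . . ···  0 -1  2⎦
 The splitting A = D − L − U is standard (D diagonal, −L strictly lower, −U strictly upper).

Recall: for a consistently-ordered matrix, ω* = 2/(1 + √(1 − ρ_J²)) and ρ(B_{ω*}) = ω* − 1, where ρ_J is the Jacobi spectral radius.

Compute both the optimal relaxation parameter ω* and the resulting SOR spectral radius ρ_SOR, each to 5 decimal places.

ω* = 1.94980, ρ_SOR = 0.94980

ρ_J = max_k |cos(kπ/122)| = cos(π/122) = 0.99967
1 − cos²(π/122) = sin²(π/122) ⇒ √(1−ρ_J²) = sin(π/122) = 0.025748.
So ω* = 2/1.025748 = 1.94980 (Young).
At ω = 1.94980 every |λ(B_ω)| = ω−1, so ρ_SOR = 0.94980.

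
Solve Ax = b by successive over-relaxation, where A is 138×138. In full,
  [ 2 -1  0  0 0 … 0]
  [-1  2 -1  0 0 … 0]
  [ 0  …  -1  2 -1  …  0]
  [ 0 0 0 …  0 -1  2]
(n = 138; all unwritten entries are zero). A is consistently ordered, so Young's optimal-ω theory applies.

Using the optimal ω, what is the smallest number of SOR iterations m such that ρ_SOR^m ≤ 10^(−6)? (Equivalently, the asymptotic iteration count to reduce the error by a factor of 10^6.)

spectrum of D⁻¹(L+U) = {cos(kπ/139) : 1≤k≤138}; ρ_J = cos(π/139) = 0.9997446.
√(1 − cos²(π/139)) = sin(π/139) ≈ 0.0225995.
ω* = 2/(1+0.0225995) = 1.9557999
and ρ(B_{ω*}) = 1.9557999 − 1 = 0.9557999.
For 6 digits: m = 6·ln10 / (−ln 0.9557999) = 13.8155/0.0452067 = 305.607; round up → m = 306.

m = 306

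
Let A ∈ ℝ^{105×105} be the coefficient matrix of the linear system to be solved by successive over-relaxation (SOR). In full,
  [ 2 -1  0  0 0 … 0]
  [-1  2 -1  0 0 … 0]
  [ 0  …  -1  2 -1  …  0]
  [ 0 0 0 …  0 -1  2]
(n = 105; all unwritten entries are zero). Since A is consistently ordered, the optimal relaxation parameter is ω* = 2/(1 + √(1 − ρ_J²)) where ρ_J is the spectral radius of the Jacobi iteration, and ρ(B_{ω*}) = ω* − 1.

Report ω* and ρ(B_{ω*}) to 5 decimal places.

With n=105, ρ(Jacobi) = cos(π/106) = 0.99956.
1 − cos²(π/106) = sin²(π/106) ⇒ √(1−ρ_J²) = sin(π/106) = 0.029633.
ω* = 2/(1 + 0.029633) = 2/1.029633 = 1.94244.
[ρ_SOR] ω* − 1 = 0.94244.

ω* = 1.94244, ρ_SOR = 0.94244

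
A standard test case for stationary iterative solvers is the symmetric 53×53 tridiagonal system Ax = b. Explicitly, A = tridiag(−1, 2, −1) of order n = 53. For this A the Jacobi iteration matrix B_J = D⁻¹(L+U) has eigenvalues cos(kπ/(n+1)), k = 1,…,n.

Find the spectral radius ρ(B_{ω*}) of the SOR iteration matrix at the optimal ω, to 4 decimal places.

½·tridiag(1,0,1) at n=53: λ_k = cos(kπ/54); max |λ| at k=1 ⇒ ρ_J = cos(π/54) ≈ 0.9983.
root = sin(π/54) = 0.05814  (since 1−cos² = sin²).
ω* = 2/(1 + 0.05814) = 2/1.05814 = 1.8901.
ρ_SOR = ω* − 1 = 1.8901 − 1 = 0.8901.

ρ_SOR = 0.8901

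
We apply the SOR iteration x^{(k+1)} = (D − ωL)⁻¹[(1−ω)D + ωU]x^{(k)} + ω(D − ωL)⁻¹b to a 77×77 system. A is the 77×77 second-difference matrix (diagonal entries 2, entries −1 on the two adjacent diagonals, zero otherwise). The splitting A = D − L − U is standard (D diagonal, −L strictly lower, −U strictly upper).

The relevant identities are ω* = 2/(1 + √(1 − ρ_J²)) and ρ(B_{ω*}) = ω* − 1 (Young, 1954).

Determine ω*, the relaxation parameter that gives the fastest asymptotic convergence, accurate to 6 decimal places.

ω* = 1.922585

With n=77, ρ(Jacobi) = cos(π/78) = 0.999189.
1 − cos²(π/78) = sin²(π/78) ⇒ √(1−ρ_J²) = sin(π/78) = 0.0402659.
ω* = 2/(1+0.0402659) = 1.922585
ρ_SOR = ω* − 1 ≈ 0.922585.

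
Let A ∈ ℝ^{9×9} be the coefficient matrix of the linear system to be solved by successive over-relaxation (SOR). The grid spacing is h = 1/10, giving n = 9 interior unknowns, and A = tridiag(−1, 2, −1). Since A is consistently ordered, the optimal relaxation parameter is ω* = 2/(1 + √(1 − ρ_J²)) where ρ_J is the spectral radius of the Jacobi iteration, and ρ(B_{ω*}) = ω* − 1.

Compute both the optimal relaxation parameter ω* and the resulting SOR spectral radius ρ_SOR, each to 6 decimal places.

ω* = 1.527864, ρ_SOR = 0.527864

[ρ_J] n=9: ρ(B_J) = cos(π/(n+1)) = cos(π/10) = 0.951057.
√(1−ρ_J²) simplifies to sin(π/10) = 0.3090170.
[ω*] 2 ÷ (1 + 0.3090170) = 2 ÷ 1.3090170 = 1.527864.
At ω = 1.527864 every |λ(B_ω)| = ω−1, so ρ_SOR = 0.527864.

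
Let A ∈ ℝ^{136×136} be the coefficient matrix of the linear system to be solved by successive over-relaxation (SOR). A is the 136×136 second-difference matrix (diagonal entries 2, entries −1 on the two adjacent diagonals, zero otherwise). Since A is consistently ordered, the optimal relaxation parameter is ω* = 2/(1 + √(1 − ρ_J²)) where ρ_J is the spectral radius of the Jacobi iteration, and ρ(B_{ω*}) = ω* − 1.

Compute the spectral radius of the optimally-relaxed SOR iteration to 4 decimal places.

n=136: λ(B_J) = 1 − λ(A)/2 = cos(kπ/137); k=1 gives ρ_J = 0.9997.
√(1 − cos²(π/137)) = sin(π/137) ≈ 0.02293.
[ω*] 2 ÷ (1 + 0.02293) = 2 ÷ 1.02293 = 1.9552.
ρ(B_{ω*}) = ω*−1 = 0.9552

ρ_SOR = 0.9552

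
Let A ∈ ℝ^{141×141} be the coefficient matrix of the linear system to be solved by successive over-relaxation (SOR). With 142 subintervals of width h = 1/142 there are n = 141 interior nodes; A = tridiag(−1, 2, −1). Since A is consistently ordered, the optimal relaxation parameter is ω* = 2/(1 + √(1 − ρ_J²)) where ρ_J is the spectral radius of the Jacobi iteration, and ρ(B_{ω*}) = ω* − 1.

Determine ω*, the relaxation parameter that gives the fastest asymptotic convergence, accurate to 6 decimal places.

With n=141, ρ(Jacobi) = cos(π/142) = 0.999755.
1 − cos²(π/142) = sin²(π/142) ⇒ √(1−ρ_J²) = sin(π/142) = 0.0221221.
Then 2/(1+√(1−ρ_J²)) = 2/(1+0.0221221); ω* = 2/1.0221221 = 1.956713.
ρ(B_{ω*}) = ω*−1 = 0.956713

ω* = 1.956713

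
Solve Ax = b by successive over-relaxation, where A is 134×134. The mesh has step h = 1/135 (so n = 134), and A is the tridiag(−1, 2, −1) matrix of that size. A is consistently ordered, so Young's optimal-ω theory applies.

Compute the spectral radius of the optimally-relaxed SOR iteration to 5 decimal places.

ρ_J = max_k |cos(kπ/135)| = cos(π/135) = 0.99973
√(1−ρ_J²) simplifies to sin(π/135) = 0.023269.
ω* = 2 / (1 + 0.023269) = 2 / 1.023269 ≈ 1.95452.
Hence ρ(B_{ω*}) = 1.95452 − 1 = 0.95452.

ρ_SOR = 0.95452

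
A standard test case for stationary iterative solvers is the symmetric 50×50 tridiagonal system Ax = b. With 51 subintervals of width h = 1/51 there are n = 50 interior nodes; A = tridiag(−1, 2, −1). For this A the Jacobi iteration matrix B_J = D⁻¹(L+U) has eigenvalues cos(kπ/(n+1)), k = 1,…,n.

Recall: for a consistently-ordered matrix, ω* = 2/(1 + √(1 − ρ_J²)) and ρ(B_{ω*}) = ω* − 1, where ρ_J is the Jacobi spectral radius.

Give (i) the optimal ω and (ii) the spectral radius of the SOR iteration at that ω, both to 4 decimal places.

ω* = 1.8840, ρ_SOR = 0.8840

[ρ_J] n=50: ρ(B_J) = cos(π/(n+1)) = cos(π/51) = 0.9981.
√(1−ρ_J²) simplifies to sin(π/51) = 0.06156.
Young: ω* = 2/(1+√(1−ρ_J²)) = 2/(1+0.06156) = 2/1.06156 = 1.8840.
At ω = 1.8840 every |λ(B_ω)| = ω−1, so ρ_SOR = 0.8840.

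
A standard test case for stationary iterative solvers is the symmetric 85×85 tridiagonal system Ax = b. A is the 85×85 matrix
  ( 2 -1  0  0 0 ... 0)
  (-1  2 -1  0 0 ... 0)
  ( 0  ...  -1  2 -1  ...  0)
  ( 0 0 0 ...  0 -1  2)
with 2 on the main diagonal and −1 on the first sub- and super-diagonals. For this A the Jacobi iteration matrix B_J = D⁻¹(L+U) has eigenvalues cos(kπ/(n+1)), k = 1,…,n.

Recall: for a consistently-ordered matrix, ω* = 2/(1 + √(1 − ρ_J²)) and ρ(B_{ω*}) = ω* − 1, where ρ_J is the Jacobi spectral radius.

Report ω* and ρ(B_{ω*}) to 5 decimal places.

n=85: λ(B_J) = 1 − λ(A)/2 = cos(kπ/86); k=1 gives ρ_J = 0.99933.
1 − cos²(π/86) = sin²(π/86) ⇒ √(1−ρ_J²) = sin(π/86) = 0.036522.
ω* = 2/(1 + 0.036522) = 2/1.036522 = 1.92953.
ρ_SOR = ω* − 1 = 1.92953 − 1 = 0.92953.

ω* = 1.92953, ρ_SOR = 0.92953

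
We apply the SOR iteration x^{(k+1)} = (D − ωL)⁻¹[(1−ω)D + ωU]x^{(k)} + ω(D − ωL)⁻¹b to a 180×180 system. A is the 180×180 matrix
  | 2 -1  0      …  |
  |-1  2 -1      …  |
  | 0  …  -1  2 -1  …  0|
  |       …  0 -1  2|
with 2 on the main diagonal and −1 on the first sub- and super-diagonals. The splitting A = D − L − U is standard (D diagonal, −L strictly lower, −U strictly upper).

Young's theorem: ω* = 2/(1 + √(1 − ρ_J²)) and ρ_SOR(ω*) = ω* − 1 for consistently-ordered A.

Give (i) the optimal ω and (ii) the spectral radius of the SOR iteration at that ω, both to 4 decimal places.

With n=180, ρ(Jacobi) = cos(π/181) = 0.9998.
1 − cos²(π/181) = sin²(π/181) ⇒ √(1−ρ_J²) = sin(π/181) = 0.01736.
So ω* = 2/1.01736 = 1.9659 (Young).
At ω = 1.9659 every |λ(B_ω)| = ω−1, so ρ_SOR = 0.9659.

ω* = 1.9659, ρ_SOR = 0.9659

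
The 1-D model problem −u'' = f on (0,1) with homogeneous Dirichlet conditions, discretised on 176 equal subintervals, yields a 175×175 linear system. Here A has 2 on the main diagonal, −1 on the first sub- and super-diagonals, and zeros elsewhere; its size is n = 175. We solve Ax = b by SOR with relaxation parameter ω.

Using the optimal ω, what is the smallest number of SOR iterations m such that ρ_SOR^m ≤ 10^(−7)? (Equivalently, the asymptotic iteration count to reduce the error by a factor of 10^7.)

B_J for the 175×175 system has eigenvalues cos(kπ/176); ρ_J = cos(π/176) = 0.9998407.
√(1 − cos²(π/176)) = sin(π/176) ≈ 0.0178490.
So ω* = 2/1.0178490 = 1.9649280 (Young).
[ρ_SOR] ω* − 1 = 0.9649280.
Need (0.9649280)^m ≤ 10^(−7): m ≥ 7·ln10/|ln 0.9649280| = 16.1181/0.0357018 = 451.465 ⇒ m = 452.

m = 452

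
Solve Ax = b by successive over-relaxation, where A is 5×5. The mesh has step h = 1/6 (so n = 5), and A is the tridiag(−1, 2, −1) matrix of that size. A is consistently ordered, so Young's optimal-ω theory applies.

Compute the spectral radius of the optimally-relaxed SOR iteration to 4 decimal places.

[ρ_J] n=5: ρ(B_J) = cos(π/(n+1)) = cos(π/6) = 0.8660.
root = sin(π/6) = 0.50000  (since 1−cos² = sin²).
[ω*] 2 ÷ (1 + 0.50000) = 2 ÷ 1.50000 = 1.3333.
At ω = 1.3333 every |λ(B_ω)| = ω−1, so ρ_SOR = 0.3333.

ρ_SOR = 0.3333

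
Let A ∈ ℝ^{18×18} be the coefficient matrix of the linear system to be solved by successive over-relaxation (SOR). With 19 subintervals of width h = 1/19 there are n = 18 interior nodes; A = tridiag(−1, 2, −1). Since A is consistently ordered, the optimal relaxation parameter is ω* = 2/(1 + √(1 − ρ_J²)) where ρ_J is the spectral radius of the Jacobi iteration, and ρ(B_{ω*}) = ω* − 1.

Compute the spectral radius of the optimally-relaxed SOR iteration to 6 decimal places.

ρ_SOR = 0.717336

spectrum of D⁻¹(L+U) = {cos(kπ/19) : 1≤k≤18}; ρ_J = cos(π/19) = 0.986361.
√(1−ρ_J²) simplifies to sin(π/19) = 0.1645946.
ω* = 2/(1 + 0.1645946) = 2/1.1645946 = 1.717336.
At ω = 1.717336 every |λ(B_ω)| = ω−1, so ρ_SOR = 0.717336.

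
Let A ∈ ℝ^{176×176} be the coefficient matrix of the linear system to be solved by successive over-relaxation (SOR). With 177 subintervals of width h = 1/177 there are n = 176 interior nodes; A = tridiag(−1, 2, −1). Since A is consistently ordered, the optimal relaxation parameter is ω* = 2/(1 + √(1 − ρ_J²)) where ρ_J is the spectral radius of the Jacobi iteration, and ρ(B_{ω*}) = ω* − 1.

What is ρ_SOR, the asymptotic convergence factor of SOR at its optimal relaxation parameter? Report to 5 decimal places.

ρ_SOR = 0.96512

With n=176, ρ(Jacobi) = cos(π/177) = 0.99984.
1 − cos²(π/177) = sin²(π/177) ⇒ √(1−ρ_J²) = sin(π/177) = 0.017748.
[ω*] 2 ÷ (1 + 0.017748) = 2 ÷ 1.017748 = 1.96512.
[ρ_SOR] ω* − 1 = 0.96512.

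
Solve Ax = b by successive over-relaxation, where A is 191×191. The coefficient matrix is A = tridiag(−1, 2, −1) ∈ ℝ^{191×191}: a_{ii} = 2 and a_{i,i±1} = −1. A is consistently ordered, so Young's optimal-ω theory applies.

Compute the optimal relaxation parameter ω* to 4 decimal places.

ρ_J = max_k |cos(kπ/192)| = cos(π/192) = 0.9999
√(1−ρ_J²) = |sin(π/192)| = 0.01636
[ω*] 2 ÷ (1 + 0.01636) = 2 ÷ 1.01636 = 1.9678.
ρ_SOR = ω* − 1 = 1.9678 − 1 = 0.9678.

ω* = 1.9678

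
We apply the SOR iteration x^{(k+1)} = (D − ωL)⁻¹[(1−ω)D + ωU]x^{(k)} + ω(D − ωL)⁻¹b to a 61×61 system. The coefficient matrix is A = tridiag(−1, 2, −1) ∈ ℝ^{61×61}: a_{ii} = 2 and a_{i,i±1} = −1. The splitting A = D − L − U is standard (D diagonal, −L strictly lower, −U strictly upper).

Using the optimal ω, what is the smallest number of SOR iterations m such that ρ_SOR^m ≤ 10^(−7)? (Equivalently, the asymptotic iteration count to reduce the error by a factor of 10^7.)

½·tridiag(1,0,1) at n=61: λ_k = cos(kπ/62); max |λ| at k=1 ⇒ ρ_J = cos(π/62) ≈ 0.9987165.
√(1−ρ_J²) = |sin(π/62)| = 0.0506492
So ω* = 2/1.0506492 = 1.9035849 (Young).
ρ_SOR = ω* − 1 ≈ 0.9035849.
(0.9035849)^m ≤ 10^{−7}  ⇒  m·ln(0.9035849) ≤ −7·ln10  ⇒  m ≥ 158.979  ⇒  m = 159

m = 159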